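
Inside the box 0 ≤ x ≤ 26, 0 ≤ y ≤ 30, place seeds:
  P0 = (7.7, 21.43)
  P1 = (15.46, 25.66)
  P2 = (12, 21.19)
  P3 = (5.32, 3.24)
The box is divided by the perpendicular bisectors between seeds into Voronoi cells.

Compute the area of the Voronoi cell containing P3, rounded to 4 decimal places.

Area of P3's cell: 265.0980

1. box [0,26]×[0,30]: [(0, 0) (26, 0) (26, 30) (0, 30)]
2. ⊥bis P3·P0 via (6.51,12.335): [(0, 13.1868) (0, 0) (26, 0) (26, 9.7849)]  |A|=298.6319
3. ⊥bis P3·P1 via (10.39,14.45): [(18.5493, 10.7598) (0, 13.1868) (0, 0) (26, 0) (26, 7.39)]  |A|=289.7099
4. ⊥bis P3·P2 via (8.66,12.215): [(9.3285, 11.9662) (0, 13.1868) (0, 0) (26, 0) (26, 5.762)]  |A|=265.098
5. canonical 5-gon: [(9.3285, 11.9662) (0, 13.1868) (0, 0) (26, 0) (26, 5.762)]
6. shoelace: 265.098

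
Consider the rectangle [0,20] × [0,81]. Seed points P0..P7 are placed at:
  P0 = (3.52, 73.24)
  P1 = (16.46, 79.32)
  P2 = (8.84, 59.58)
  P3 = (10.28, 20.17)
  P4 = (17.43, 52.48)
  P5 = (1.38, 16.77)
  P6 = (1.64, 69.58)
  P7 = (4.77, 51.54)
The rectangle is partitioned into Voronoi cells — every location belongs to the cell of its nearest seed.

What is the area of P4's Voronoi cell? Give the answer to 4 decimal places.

1. box [0,20]×[0,81]: [(0, 0) (20, 0) (20, 81) (0, 81)]
2. ⊥bis P4·P0 via (10.475,62.86): [(0, 55.8413) (0, 0) (20, 0) (20, 69.2421)]  |A|=1250.8346
3. ⊥bis P4·P1 via (16.945,65.9): [(14.9019, 65.8262) (0, 55.8413) (0, 0) (20, 0) (20, 66.0104)]  |A|=1242.5968
4. ⊥bis P4·P2 via (13.135,56.03): [(0, 40.1385) (0, 0) (20, 0) (20, 64.3357)]  |A|=1044.7418
5. ⊥bis P4·P3 via (13.855,36.325): [(0, 40.1385) (0, 39.391) (20, 34.9652) (20, 64.3357)]  |A|=301.1801
6. ⊥bis P4·P5 via (9.405,34.625): [(0, 40.1385) (0, 39.391) (20, 34.9652) (20, 64.3357)]  |A|=301.1801
7. ⊥bis P4·P6 via (9.535,61.03): [(0, 40.1385) (0, 39.391) (20, 34.9652) (20, 64.3357)]  |A|=301.1801
8. ⊥bis P4·P7 via (11.1,52.01): [(10.9939, 53.4395) (12.238, 36.6828) (20, 34.9652) (20, 64.3357)]  |A|=196.2215
9. canonical 4-gon: [(10.9939, 53.4395) (12.238, 36.6828) (20, 34.9652) (20, 64.3357)]
10. shoelace: 196.2215

Area of P4's cell: 196.2215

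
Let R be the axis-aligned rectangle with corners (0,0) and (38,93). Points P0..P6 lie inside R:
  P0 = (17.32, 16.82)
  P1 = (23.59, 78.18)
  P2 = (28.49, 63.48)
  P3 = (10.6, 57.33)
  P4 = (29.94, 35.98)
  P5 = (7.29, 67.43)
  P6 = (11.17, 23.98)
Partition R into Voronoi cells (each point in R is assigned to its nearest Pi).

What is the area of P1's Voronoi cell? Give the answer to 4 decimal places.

Area of P1's cell: 621.3259

1. box [0,38]×[0,93]: [(0, 0) (38, 0) (38, 93) (0, 93)]
2. ⊥bis P1·P0 via (20.455,47.5): [(0, 49.5902) (38, 45.7072) (38, 93) (0, 93)]  |A|=1723.3503
3. ⊥bis P1·P2 via (26.04,70.83): [(0, 62.15) (38, 74.8167) (38, 93) (0, 93)]  |A|=931.6333
4. ⊥bis P1·P3 via (17.095,67.755): [(0, 78.4056) (16.9974, 67.8158) (38, 74.8167) (38, 93) (0, 93)]  |A|=793.4822
5. ⊥bis P1·P4 via (26.765,57.08): [(0, 78.4056) (16.9974, 67.8158) (38, 74.8167) (38, 93) (0, 93)]  |A|=793.4822
6. ⊥bis P1·P5 via (15.44,72.805): [(18.4181, 68.2894) (38, 74.8167) (38, 93) (2.1212, 93)]  |A|=621.3259
7. ⊥bis P1·P6 via (17.38,51.08): [(18.4181, 68.2894) (38, 74.8167) (38, 93) (2.1212, 93)]  |A|=621.3259
8. canonical 4-gon: [(18.4181, 68.2894) (38, 74.8167) (38, 93) (2.1212, 93)]
9. shoelace: 621.3259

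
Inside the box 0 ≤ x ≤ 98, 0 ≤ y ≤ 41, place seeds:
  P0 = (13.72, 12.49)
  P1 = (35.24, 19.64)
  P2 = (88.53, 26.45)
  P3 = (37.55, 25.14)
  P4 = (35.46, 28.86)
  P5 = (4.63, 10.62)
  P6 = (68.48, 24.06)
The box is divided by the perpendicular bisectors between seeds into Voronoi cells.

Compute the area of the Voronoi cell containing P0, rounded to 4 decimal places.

Area of P0's cell: 585.7964

1. box [0,98]×[0,41]: [(0, 0) (98, 0) (98, 41) (0, 41)]
2. ⊥bis P0·P1 via (24.48,16.065): [(0, 0) (29.8176, 0) (16.1954, 41) (0, 41)]  |A|=943.2655
3. ⊥bis P0·P2 via (51.125,19.47): [(0, 0) (29.8176, 0) (16.1954, 41) (0, 41)]  |A|=943.2655
4. ⊥bis P0·P3 via (25.635,18.815): [(0, 0) (29.8176, 0) (20.1054, 29.2316) (13.8582, 41) (0, 41)]  |A|=929.5134
5. ⊥bis P0·P4 via (24.59,20.675): [(0, 0) (29.8176, 0) (21.6519, 24.5769) (9.2855, 41) (0, 41)]  |A|=886.5244
6. ⊥bis P0·P5 via (9.175,11.555): [(11.5521, 0) (29.8176, 0) (21.6519, 24.5769) (9.2855, 41) (3.1176, 41)]  |A|=585.7964
7. ⊥bis P0·P6 via (41.1,18.275): [(11.5521, 0) (29.8176, 0) (21.6519, 24.5769) (9.2855, 41) (3.1176, 41)]  |A|=585.7964
8. canonical 5-gon: [(11.5521, 0) (29.8176, 0) (21.6519, 24.5769) (9.2855, 41) (3.1176, 41)]
9. shoelace: 585.7964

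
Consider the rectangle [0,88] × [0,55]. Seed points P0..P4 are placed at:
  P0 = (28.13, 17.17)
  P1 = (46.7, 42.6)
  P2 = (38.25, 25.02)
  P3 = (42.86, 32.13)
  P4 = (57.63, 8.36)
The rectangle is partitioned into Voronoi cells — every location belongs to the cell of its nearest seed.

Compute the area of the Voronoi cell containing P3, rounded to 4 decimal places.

1. box [0,88]×[0,55]: [(0, 0) (88, 0) (88, 55) (0, 55)]
2. ⊥bis P3·P0 via (35.495,24.65): [(60.5299, 0) (88, 0) (88, 55) (4.6711, 55)]  |A|=3046.9726
3. ⊥bis P3·P1 via (44.78,37.365): [(9.4045, 50.3394) (60.5299, 0) (88, 0) (88, 21.5135)]  |A|=1536.8484
4. ⊥bis P3·P2 via (40.555,28.575): [(9.4045, 50.3394) (14.0646, 45.7509) (84.6262, 0) (88, 0) (88, 21.5135)]  |A|=985.6345
5. ⊥bis P3·P4 via (50.245,20.245): [(65.5422, 29.7502) (9.4045, 50.3394) (14.0646, 45.7509) (51.8573, 21.2468)]  |A|=409.171
6. canonical 4-gon: [(65.5422, 29.7502) (9.4045, 50.3394) (14.0646, 45.7509) (51.8573, 21.2468)]
7. shoelace: 409.171

Area of P3's cell: 409.1710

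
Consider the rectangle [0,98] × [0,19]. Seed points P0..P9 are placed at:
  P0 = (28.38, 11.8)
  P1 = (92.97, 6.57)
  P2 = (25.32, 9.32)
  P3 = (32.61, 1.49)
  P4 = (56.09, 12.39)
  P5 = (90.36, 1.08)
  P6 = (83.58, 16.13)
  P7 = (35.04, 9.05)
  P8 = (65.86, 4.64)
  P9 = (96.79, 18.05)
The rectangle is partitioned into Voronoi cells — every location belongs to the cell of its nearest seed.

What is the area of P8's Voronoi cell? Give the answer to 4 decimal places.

1. box [0,98]×[0,19]: [(0, 0) (98, 0) (98, 19) (0, 19)]
2. ⊥bis P8·P0 via (47.12,8.22): [(45.5497, 0) (98, 0) (98, 19) (49.1794, 19)]  |A|=962.074
3. ⊥bis P8·P1 via (79.415,5.605): [(45.5497, 0) (79.814, 0) (78.4614, 19) (49.1794, 19)]  |A|=603.6905
4. ⊥bis P8·P2 via (45.59,6.98): [(45.5497, 0) (79.814, 0) (78.4614, 19) (49.1794, 19)]  |A|=603.6905
5. ⊥bis P8·P3 via (49.235,3.065): [(48.2074, 13.9121) (49.5254, 0) (79.814, 0) (78.4614, 19) (49.1794, 19)]  |A|=576.0356
6. ⊥bis P8·P4 via (60.975,8.515): [(54.2205, 0) (79.814, 0) (78.4614, 19) (69.2922, 19)]  |A|=330.2459
7. ⊥bis P8·P5 via (78.11,2.86): [(54.2205, 0) (77.6944, 0) (79.117, 9.7904) (78.4614, 19) (69.2922, 19)]  |A|=319.87
8. ⊥bis P8·P6 via (74.72,10.385): [(69.2051, 18.8902) (54.2205, 0) (77.6944, 0) (78.3827, 4.7364)]  |A|=248.3182
9. ⊥bis P8·P7 via (50.45,6.845): [(69.2051, 18.8902) (54.2205, 0) (77.6944, 0) (78.3827, 4.7364)]  |A|=248.3182
10. ⊥bis P8·P9 via (81.325,11.345): [(69.2051, 18.8902) (54.2205, 0) (77.6944, 0) (78.3827, 4.7364)]  |A|=248.3182
11. canonical 4-gon: [(69.2051, 18.8902) (54.2205, 0) (77.6944, 0) (78.3827, 4.7364)]
12. shoelace: 248.3182

Area of P8's cell: 248.3182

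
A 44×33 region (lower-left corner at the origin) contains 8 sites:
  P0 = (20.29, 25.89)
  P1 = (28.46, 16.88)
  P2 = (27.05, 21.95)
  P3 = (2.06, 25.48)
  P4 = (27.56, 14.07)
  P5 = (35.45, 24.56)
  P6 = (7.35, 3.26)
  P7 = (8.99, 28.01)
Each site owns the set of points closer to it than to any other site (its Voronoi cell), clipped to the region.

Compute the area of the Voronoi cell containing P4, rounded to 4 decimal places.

1. box [0,44]×[0,33]: [(0, 0) (44, 0) (44, 33) (0, 33)]
2. ⊥bis P4·P0 via (23.925,19.98): [(0, 5.2647) (0, 0) (44, 0) (44, 32.3273)]  |A|=827.0245
3. ⊥bis P4·P1 via (28.01,15.475): [(20.5074, 17.878) (0, 5.2647) (0, 0) (44, 0) (44, 10.3536)]  |A|=568.9151
4. ⊥bis P4·P2 via (27.305,18.01): [(21.3072, 17.6218) (19.9479, 17.5338) (0, 5.2647) (0, 0) (44, 0) (44, 10.3536)]  |A|=568.7059
5. ⊥bis P4·P3 via (14.81,19.775): [(21.3072, 17.6218) (19.9479, 17.5338) (11.4755, 12.3228) (5.9617, 0) (44, 0) (44, 10.3536)]  |A|=501.766
6. ⊥bis P4·P5 via (31.505,19.315): [(42.9888, 10.6775) (21.3072, 17.6218) (19.9479, 17.5338) (11.4755, 12.3228) (5.9617, 0) (44, 0) (44, 9.9169)]  |A|=501.5452
7. ⊥bis P4·P6 via (17.455,8.665): [(42.9888, 10.6775) (21.3072, 17.6218) (19.9479, 17.5338) (14.5026, 14.1847) (22.0898, 0) (44, 0) (44, 9.9169)]  |A|=373.641
8. ⊥bis P4·P7 via (18.275,21.04): [(42.9888, 10.6775) (21.3072, 17.6218) (19.9479, 17.5338) (14.5026, 14.1847) (22.0898, 0) (44, 0) (44, 9.9169)]  |A|=373.641
9. canonical 7-gon: [(42.9888, 10.6775) (21.3072, 17.6218) (19.9479, 17.5338) (14.5026, 14.1847) (22.0898, 0) (44, 0) (44, 9.9169)]
10. shoelace: 373.641

Area of P4's cell: 373.6410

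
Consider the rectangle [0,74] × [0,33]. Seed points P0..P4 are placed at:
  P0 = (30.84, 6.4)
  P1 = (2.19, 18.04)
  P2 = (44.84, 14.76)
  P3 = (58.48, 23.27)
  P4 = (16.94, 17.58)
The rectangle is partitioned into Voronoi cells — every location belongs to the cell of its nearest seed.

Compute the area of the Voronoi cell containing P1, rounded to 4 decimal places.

1. box [0,74]×[0,33]: [(0, 0) (74, 0) (74, 33) (0, 33)]
2. ⊥bis P1·P0 via (16.515,12.22): [(0, 0) (11.5502, 0) (24.9576, 33) (0, 33)]  |A|=602.3784
3. ⊥bis P1·P2 via (23.515,16.4): [(0, 0) (11.5502, 0) (24.7529, 32.4962) (24.7916, 33) (0, 33)]  |A|=602.3366
4. ⊥bis P1·P3 via (30.335,20.655): [(0, 0) (11.5502, 0) (24.7529, 32.4962) (24.7916, 33) (0, 33)]  |A|=602.3366
5. ⊥bis P1·P4 via (9.565,17.81): [(0, 0) (9.0096, 0) (10.0387, 33) (0, 33)]  |A|=314.2968
6. canonical 4-gon: [(0, 0) (9.0096, 0) (10.0387, 33) (0, 33)]
7. shoelace: 314.2968

Area of P1's cell: 314.2968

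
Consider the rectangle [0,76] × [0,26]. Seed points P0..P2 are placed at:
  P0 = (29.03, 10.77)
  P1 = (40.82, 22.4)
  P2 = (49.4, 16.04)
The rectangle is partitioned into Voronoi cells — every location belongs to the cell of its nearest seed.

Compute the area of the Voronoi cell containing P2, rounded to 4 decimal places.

1. box [0,76]×[0,26]: [(0, 0) (76, 0) (76, 26) (0, 26)]
2. ⊥bis P2·P0 via (39.215,13.405): [(42.6831, 0) (76, 0) (76, 26) (35.9565, 26)]  |A|=953.6857
3. ⊥bis P2·P1 via (45.11,19.22): [(39.625, 11.8204) (42.6831, 0) (76, 0) (76, 26) (50.1357, 26)]  |A|=853.1576
4. canonical 5-gon: [(39.625, 11.8204) (42.6831, 0) (76, 0) (76, 26) (50.1357, 26)]
5. shoelace: 853.1576

Area of P2's cell: 853.1576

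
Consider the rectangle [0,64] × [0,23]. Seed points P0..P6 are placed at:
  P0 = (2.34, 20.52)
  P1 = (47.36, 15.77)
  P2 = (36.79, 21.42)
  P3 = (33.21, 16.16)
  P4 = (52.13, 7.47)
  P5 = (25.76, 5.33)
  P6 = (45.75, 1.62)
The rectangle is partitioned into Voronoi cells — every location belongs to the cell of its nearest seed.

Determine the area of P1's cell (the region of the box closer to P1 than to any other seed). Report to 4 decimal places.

Area of P1's cell: 214.1626

1. box [0,64]×[0,23]: [(0, 0) (64, 0) (64, 23) (0, 23)]
2. ⊥bis P1·P0 via (24.85,18.145): [(22.9355, 0) (64, 0) (64, 23) (25.3622, 23)]  |A|=916.5754
3. ⊥bis P1·P2 via (42.075,18.595): [(32.1354, 0) (64, 0) (64, 23) (44.4296, 23)]  |A|=591.5026
4. ⊥bis P1·P3 via (40.285,15.965): [(40.2641, 15.2072) (39.845, 0) (64, 0) (64, 23) (44.4296, 23)]  |A|=532.8819
5. ⊥bis P1·P4 via (49.745,11.62): [(40.2641, 15.2072) (40.0111, 6.0259) (64, 19.8123) (64, 23) (44.4296, 23)]  |A|=222.4654
6. ⊥bis P1·P5 via (36.56,10.55): [(40.2641, 15.2072) (40.0111, 6.0259) (64, 19.8123) (64, 23) (44.4296, 23)]  |A|=222.4654
7. ⊥bis P1·P6 via (46.555,8.695): [(40.2641, 15.2072) (40.1049, 9.4289) (44.9693, 8.8754) (64, 19.8123) (64, 23) (44.4296, 23)]  |A|=214.1626
8. canonical 6-gon: [(40.2641, 15.2072) (40.1049, 9.4289) (44.9693, 8.8754) (64, 19.8123) (64, 23) (44.4296, 23)]
9. shoelace: 214.1626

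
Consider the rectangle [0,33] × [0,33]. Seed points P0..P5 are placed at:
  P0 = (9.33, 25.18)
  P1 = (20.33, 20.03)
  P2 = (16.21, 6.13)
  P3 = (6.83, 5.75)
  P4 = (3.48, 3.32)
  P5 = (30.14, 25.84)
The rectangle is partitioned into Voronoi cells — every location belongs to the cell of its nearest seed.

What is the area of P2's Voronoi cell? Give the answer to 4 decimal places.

1. box [0,33]×[0,33]: [(0, 0) (33, 0) (33, 33) (0, 33)]
2. ⊥bis P2·P0 via (12.77,15.655): [(0, 11.0431) (0, 0) (33, 0) (33, 22.9612)]  |A|=561.0696
3. ⊥bis P2·P1 via (18.27,13.08): [(11.3332, 15.1361) (0, 11.0431) (0, 0) (33, 0) (33, 8.714)]  |A|=406.7241
4. ⊥bis P2·P3 via (11.52,5.94): [(11.3332, 15.1361) (11.1501, 15.07) (11.7606, 0) (33, 0) (33, 8.714)]  |A|=256.5421
5. ⊥bis P2·P4 via (9.845,4.725): [(11.3332, 15.1361) (11.1501, 15.07) (11.7606, 0) (33, 0) (33, 8.714)]  |A|=256.5421
6. ⊥bis P2·P5 via (23.175,15.985): [(11.3332, 15.1361) (11.1501, 15.07) (11.7606, 0) (33, 0) (33, 8.714)]  |A|=256.5421
7. canonical 5-gon: [(11.3332, 15.1361) (11.1501, 15.07) (11.7606, 0) (33, 0) (33, 8.714)]
8. shoelace: 256.5421

Area of P2's cell: 256.5421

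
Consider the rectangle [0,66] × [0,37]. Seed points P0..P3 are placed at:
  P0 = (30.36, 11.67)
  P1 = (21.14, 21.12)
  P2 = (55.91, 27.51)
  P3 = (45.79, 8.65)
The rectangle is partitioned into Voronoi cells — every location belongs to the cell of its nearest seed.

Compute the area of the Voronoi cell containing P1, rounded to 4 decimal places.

Area of P1's cell: 985.4370

1. box [0,66]×[0,37]: [(0, 0) (66, 0) (66, 37) (0, 37)]
2. ⊥bis P1·P0 via (25.75,16.395): [(0, 0) (8.946, 0) (46.869, 37) (0, 37)]  |A|=1032.5779
3. ⊥bis P1·P2 via (38.525,24.315): [(0, 0) (8.946, 0) (37.8169, 28.1682) (36.1938, 37) (0, 37)]  |A|=985.437
4. ⊥bis P1·P3 via (33.465,14.885): [(0, 0) (8.946, 0) (37.8169, 28.1682) (36.1938, 37) (0, 37)]  |A|=985.437
5. canonical 5-gon: [(0, 0) (8.946, 0) (37.8169, 28.1682) (36.1938, 37) (0, 37)]
6. shoelace: 985.437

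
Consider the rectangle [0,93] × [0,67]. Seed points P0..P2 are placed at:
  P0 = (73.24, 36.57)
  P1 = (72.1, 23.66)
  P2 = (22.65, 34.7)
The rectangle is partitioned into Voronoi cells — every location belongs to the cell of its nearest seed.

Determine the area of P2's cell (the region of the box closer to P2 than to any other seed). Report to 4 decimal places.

Area of P2's cell: 3081.9663

1. box [0,93]×[0,67]: [(0, 0) (93, 0) (93, 67) (0, 67)]
2. ⊥bis P2·P0 via (47.945,35.635): [(0, 0) (49.2622, 0) (46.7856, 67) (0, 67)]  |A|=3217.6025
3. ⊥bis P2·P1 via (47.375,29.18): [(0, 0) (40.8604, 0) (48.0687, 32.2874) (46.7856, 67) (0, 67)]  |A|=3081.9663
4. canonical 5-gon: [(0, 0) (40.8604, 0) (48.0687, 32.2874) (46.7856, 67) (0, 67)]
5. shoelace: 3081.9663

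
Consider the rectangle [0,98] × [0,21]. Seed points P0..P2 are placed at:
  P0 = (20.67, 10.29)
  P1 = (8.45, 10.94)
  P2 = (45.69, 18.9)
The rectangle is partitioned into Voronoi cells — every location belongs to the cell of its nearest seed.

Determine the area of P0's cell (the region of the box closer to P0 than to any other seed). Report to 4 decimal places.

1. box [0,98]×[0,21]: [(0, 0) (98, 0) (98, 21) (0, 21)]
2. ⊥bis P0·P1 via (14.56,10.615): [(13.9954, 0) (98, 0) (98, 21) (15.1124, 21)]  |A|=1752.3685
3. ⊥bis P0·P2 via (33.18,14.595): [(13.9954, 0) (38.2025, 0) (30.9759, 21) (15.1124, 21)]  |A|=420.7415
4. canonical 4-gon: [(13.9954, 0) (38.2025, 0) (30.9759, 21) (15.1124, 21)]
5. shoelace: 420.7415

Area of P0's cell: 420.7415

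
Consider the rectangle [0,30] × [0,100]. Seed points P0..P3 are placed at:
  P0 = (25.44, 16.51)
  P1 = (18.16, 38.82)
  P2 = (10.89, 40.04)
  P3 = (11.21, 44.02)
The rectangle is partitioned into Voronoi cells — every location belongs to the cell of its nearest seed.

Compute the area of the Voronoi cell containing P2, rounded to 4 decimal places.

Area of P2's cell: 285.7578

1. box [0,30]×[0,100]: [(0, 0) (30, 0) (30, 100) (0, 100)]
2. ⊥bis P2·P0 via (18.165,28.275): [(0, 17.0425) (30, 35.5933) (30, 100) (0, 100)]  |A|=2210.4632
3. ⊥bis P2·P1 via (14.525,39.43): [(0, 17.0425) (12.0149, 24.472) (24.6894, 100) (0, 100)]  |A|=1430.7328
4. ⊥bis P2·P3 via (11.05,42.03): [(0, 42.9184) (0, 17.0425) (12.0149, 24.472) (14.9092, 41.7197)]  |A|=285.7578
5. canonical 4-gon: [(0, 42.9184) (0, 17.0425) (12.0149, 24.472) (14.9092, 41.7197)]
6. shoelace: 285.7578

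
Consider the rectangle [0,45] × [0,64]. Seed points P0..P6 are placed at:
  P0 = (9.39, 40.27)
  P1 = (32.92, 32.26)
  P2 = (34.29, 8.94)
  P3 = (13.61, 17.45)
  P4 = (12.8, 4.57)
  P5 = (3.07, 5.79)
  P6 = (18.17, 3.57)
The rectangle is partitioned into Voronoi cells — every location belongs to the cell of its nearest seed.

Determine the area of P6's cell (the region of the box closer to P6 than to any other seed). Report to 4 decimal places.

1. box [0,45]×[0,64]: [(0, 0) (45, 0) (45, 64) (0, 64)]
2. ⊥bis P6·P0 via (13.78,21.92): [(0, 18.6233) (0, 0) (45, 0) (45, 29.389)]  |A|=1080.2766
3. ⊥bis P6·P1 via (25.545,17.915): [(16.4926, 22.569) (0, 18.6233) (0, 0) (45, 0) (45, 7.9129)]  |A|=774.163
4. ⊥bis P6·P2 via (26.23,6.255): [(21.6846, 19.8997) (16.4926, 22.569) (0, 18.6233) (0, 0) (28.3137, 0)]  |A|=515.891
5. ⊥bis P6·P3 via (15.89,10.51): [(23.9324, 13.1522) (0, 5.2897) (0, 0) (28.3137, 0)]  |A|=249.4902
6. ⊥bis P6·P4 via (15.485,4.07): [(23.9324, 13.1522) (16.736, 10.7879) (14.7271, 0) (28.3137, 0)]  |A|=125.7889
7. ⊥bis P6·P5 via (10.62,4.68): [(23.9324, 13.1522) (16.736, 10.7879) (14.7271, 0) (28.3137, 0)]  |A|=125.7889
8. canonical 4-gon: [(23.9324, 13.1522) (16.736, 10.7879) (14.7271, 0) (28.3137, 0)]
9. shoelace: 125.7889

Area of P6's cell: 125.7889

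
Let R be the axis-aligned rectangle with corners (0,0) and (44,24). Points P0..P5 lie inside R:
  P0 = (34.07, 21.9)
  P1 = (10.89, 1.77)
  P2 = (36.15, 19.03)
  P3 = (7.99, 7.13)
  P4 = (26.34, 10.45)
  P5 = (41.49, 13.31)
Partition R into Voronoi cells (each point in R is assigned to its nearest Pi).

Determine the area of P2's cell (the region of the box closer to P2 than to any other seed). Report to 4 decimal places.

Area of P2's cell: 81.0595

1. box [0,44]×[0,24]: [(0, 0) (44, 0) (44, 24) (0, 24)]
2. ⊥bis P2·P0 via (35.11,20.465): [(6.8722, 0) (44, 0) (44, 24) (39.9876, 24)]  |A|=493.6817
3. ⊥bis P2·P1 via (23.52,10.4): [(22.759, 11.5137) (30.6263, 0) (44, 0) (44, 24) (39.9876, 24)]  |A|=356.9329
4. ⊥bis P2·P3 via (22.07,13.08): [(22.759, 11.5137) (30.6263, 0) (44, 0) (44, 24) (39.9876, 24)]  |A|=356.9329
5. ⊥bis P2·P4 via (31.245,14.74): [(29.6798, 16.5295) (44, 0.1565) (44, 24) (39.9876, 24)]  |A|=185.7087
6. ⊥bis P2·P5 via (38.82,16.17): [(29.6798, 16.5295) (33.9614, 11.6342) (44, 21.0059) (44, 24) (39.9876, 24)]  |A|=81.0595
7. canonical 5-gon: [(29.6798, 16.5295) (33.9614, 11.6342) (44, 21.0059) (44, 24) (39.9876, 24)]
8. shoelace: 81.0595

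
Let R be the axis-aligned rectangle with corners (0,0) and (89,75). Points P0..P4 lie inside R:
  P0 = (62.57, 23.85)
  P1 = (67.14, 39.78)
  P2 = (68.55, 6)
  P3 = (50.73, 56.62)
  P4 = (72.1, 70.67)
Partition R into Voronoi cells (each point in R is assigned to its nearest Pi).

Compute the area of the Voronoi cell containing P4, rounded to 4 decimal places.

1. box [0,89]×[0,75]: [(0, 0) (89, 0) (89, 75) (0, 75)]
2. ⊥bis P4·P0 via (67.335,47.26): [(0, 60.9657) (89, 42.8502) (89, 75) (0, 75)]  |A|=2055.1914
3. ⊥bis P4·P1 via (69.62,55.225): [(0, 66.4039) (89, 52.1132) (89, 75) (0, 75)]  |A|=1400.9924
4. ⊥bis P4·P2 via (70.325,38.335): [(0, 66.4039) (89, 52.1132) (89, 75) (0, 75)]  |A|=1400.9924
5. ⊥bis P4·P3 via (61.415,63.645): [(66.6358, 55.7042) (89, 52.1132) (89, 75) (53.9495, 75)]  |A|=594.0871
6. canonical 4-gon: [(66.6358, 55.7042) (89, 52.1132) (89, 75) (53.9495, 75)]
7. shoelace: 594.0871

Area of P4's cell: 594.0871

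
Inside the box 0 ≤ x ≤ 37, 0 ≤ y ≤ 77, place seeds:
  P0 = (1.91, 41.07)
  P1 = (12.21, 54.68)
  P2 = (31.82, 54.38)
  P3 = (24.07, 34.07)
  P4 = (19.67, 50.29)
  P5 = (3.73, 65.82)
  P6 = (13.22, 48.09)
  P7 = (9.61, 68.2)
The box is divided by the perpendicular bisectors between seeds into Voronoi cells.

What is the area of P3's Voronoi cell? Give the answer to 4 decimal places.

Area of P3's cell: 1223.2241

1. box [0,37]×[0,77]: [(0, 0) (37, 0) (37, 77) (0, 77)]
2. ⊥bis P3·P0 via (12.99,37.57): [(1.1222, 0) (37, 0) (37, 77) (25.4453, 77)]  |A|=1826.1495
3. ⊥bis P3·P1 via (18.14,44.375): [(14.473, 42.2648) (1.1222, 0) (37, 0) (37, 55.228)]  |A|=1380.2438
4. ⊥bis P3·P2 via (27.945,44.225): [(21.8927, 46.5345) (14.473, 42.2648) (1.1222, 0) (37, 0) (37, 40.7697)]  |A|=1271.0313
5. ⊥bis P3·P4 via (21.87,42.18): [(28.5532, 43.9929) (13.7505, 39.9774) (1.1222, 0) (37, 0) (37, 40.7697)]  |A|=1231.9045
6. ⊥bis P3·P5 via (13.9,49.945): [(28.5532, 43.9929) (13.7505, 39.9774) (1.1222, 0) (37, 0) (37, 40.7697)]  |A|=1231.9045
7. ⊥bis P3·P6 via (18.645,41.08): [(28.5532, 43.9929) (19.093, 41.4267) (12.6278, 36.4233) (1.1222, 0) (37, 0) (37, 40.7697)]  |A|=1223.2241
8. ⊥bis P3·P7 via (16.84,51.135): [(28.5532, 43.9929) (19.093, 41.4267) (12.6278, 36.4233) (1.1222, 0) (37, 0) (37, 40.7697)]  |A|=1223.2241
9. canonical 6-gon: [(28.5532, 43.9929) (19.093, 41.4267) (12.6278, 36.4233) (1.1222, 0) (37, 0) (37, 40.7697)]
10. shoelace: 1223.2241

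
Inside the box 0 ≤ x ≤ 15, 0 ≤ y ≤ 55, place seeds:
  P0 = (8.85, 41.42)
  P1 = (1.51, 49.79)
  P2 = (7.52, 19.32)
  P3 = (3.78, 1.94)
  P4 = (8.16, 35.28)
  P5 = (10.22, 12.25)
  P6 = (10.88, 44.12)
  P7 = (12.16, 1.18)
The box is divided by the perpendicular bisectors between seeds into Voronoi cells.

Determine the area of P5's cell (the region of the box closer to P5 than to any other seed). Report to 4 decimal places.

1. box [0,15]×[0,55]: [(0, 0) (15, 0) (15, 55) (0, 55)]
2. ⊥bis P5·P0 via (9.535,26.835): [(0, 26.3872) (0, 0) (15, 0) (15, 27.0917)]  |A|=401.0914
3. ⊥bis P5·P1 via (5.865,31.02): [(0, 26.3872) (0, 0) (15, 0) (15, 27.0917)]  |A|=401.0914
4. ⊥bis P5·P2 via (8.87,15.785): [(0, 12.3976) (0, 0) (15, 0) (15, 18.126)]  |A|=228.9271
5. ⊥bis P5·P3 via (7,7.095): [(0, 12.3976) (0, 11.4675) (15, 2.0979) (15, 18.126)]  |A|=127.1868
6. ⊥bis P5·P4 via (9.19,23.765): [(0, 12.3976) (0, 11.4675) (15, 2.0979) (15, 18.126)]  |A|=127.1868
7. ⊥bis P5·P6 via (10.55,28.185): [(0, 12.3976) (0, 11.4675) (15, 2.0979) (15, 18.126)]  |A|=127.1868
8. ⊥bis P5·P7 via (11.19,6.715): [(0, 12.3976) (0, 11.4675) (8.3931, 6.2248) (15, 7.3827) (15, 18.126)]  |A|=109.7287
9. canonical 5-gon: [(0, 12.3976) (0, 11.4675) (8.3931, 6.2248) (15, 7.3827) (15, 18.126)]
10. shoelace: 109.7287

Area of P5's cell: 109.7287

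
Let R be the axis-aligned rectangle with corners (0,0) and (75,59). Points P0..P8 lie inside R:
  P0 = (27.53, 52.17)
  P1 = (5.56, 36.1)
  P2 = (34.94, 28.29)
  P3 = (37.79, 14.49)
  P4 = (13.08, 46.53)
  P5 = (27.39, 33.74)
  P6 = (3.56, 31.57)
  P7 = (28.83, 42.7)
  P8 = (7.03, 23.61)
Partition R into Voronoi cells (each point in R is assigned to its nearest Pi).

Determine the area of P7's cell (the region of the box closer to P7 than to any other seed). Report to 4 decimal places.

Area of P7's cell: 364.2872

1. box [0,75]×[0,59]: [(0, 0) (75, 0) (75, 59) (0, 59)]
2. ⊥bis P7·P0 via (28.18,47.435): [(0, 43.5666) (0, 0) (75, 0) (75, 53.8622)]  |A|=3653.5806
3. ⊥bis P7·P1 via (17.195,39.4): [(15.4131, 45.6824) (28.3699, 0) (75, 0) (75, 53.8622)]  |A|=2669.829
4. ⊥bis P7·P2 via (31.885,35.495): [(15.4131, 45.6824) (19.7606, 30.3541) (75, 53.7762) (75, 53.8622)]  |A|=476.8385
5. ⊥bis P7·P3 via (33.31,28.595): [(15.4131, 45.6824) (19.7606, 30.3541) (75, 53.7762) (75, 53.8622)]  |A|=476.8385
6. ⊥bis P7·P4 via (20.955,44.615): [(21.4149, 46.5063) (18.5366, 34.6699) (19.7606, 30.3541) (75, 53.7762) (75, 53.8622)]  |A|=442.5042
7. ⊥bis P7·P5 via (28.11,38.22): [(21.4149, 46.5063) (19.7275, 39.5672) (35.5077, 37.0311) (75, 53.7762) (75, 53.8622)]  |A|=364.2872
8. ⊥bis P7·P6 via (16.195,37.135): [(21.4149, 46.5063) (19.7275, 39.5672) (35.5077, 37.0311) (75, 53.7762) (75, 53.8622)]  |A|=364.2872
9. ⊥bis P7·P8 via (17.93,33.155): [(21.4149, 46.5063) (19.7275, 39.5672) (35.5077, 37.0311) (75, 53.7762) (75, 53.8622)]  |A|=364.2872
10. canonical 5-gon: [(21.4149, 46.5063) (19.7275, 39.5672) (35.5077, 37.0311) (75, 53.7762) (75, 53.8622)]
11. shoelace: 364.2872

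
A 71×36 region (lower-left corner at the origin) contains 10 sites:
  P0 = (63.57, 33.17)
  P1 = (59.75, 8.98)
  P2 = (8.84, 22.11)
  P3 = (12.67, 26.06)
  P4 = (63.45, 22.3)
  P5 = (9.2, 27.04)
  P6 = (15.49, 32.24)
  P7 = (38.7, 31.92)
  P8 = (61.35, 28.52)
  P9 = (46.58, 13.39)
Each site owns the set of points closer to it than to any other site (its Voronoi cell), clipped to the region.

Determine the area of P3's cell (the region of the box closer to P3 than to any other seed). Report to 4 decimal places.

1. box [0,71]×[0,36]: [(0, 0) (71, 0) (71, 36) (0, 36)]
2. ⊥bis P3·P0 via (38.12,29.615): [(0, 0) (42.2568, 0) (37.2281, 36) (0, 36)]  |A|=1430.7282
3. ⊥bis P3·P1 via (36.21,17.52): [(0, 0) (29.854, 0) (38.8088, 24.6836) (37.2281, 36) (0, 36)]  |A|=1277.6553
4. ⊥bis P3·P2 via (10.755,24.085): [(0, 34.5133) (31.3478, 4.1178) (38.8088, 24.6836) (37.2281, 36) (0, 36)]  |A|=675.2313
5. ⊥bis P3·P4 via (38.06,24.18): [(0, 34.5133) (31.3478, 4.1178) (37.9148, 22.2192) (38.3438, 28.0128) (37.2281, 36) (0, 36)]  |A|=673.17
6. ⊥bis P3·P5 via (10.935,26.55): [(10.3498, 24.4779) (31.3478, 4.1178) (37.9148, 22.2192) (38.3438, 28.0128) (37.2281, 36) (13.6039, 36)]  |A|=587.1037
7. ⊥bis P3·P6 via (14.08,29.15): [(11.9445, 30.1245) (10.3498, 24.4779) (31.3478, 4.1178) (36.6868, 18.8343)]  |A|=287.7166
8. ⊥bis P3·P7 via (25.685,28.99): [(26.9735, 23.2666) (11.9445, 30.1245) (10.3498, 24.4779) (31.2666, 4.1965)]  |A|=203.8063
9. ⊥bis P3·P8 via (37.01,27.29): [(26.9735, 23.2666) (11.9445, 30.1245) (10.3498, 24.4779) (31.2666, 4.1965)]  |A|=203.8063
10. ⊥bis P3·P9 via (29.625,19.725): [(28.4679, 16.6282) (26.9735, 23.2666) (11.9445, 30.1245) (10.3498, 24.4779) (25.8025, 9.4946)]  |A|=177.2562
11. canonical 5-gon: [(28.4679, 16.6282) (26.9735, 23.2666) (11.9445, 30.1245) (10.3498, 24.4779) (25.8025, 9.4946)]
12. shoelace: 177.2562

Area of P3's cell: 177.2562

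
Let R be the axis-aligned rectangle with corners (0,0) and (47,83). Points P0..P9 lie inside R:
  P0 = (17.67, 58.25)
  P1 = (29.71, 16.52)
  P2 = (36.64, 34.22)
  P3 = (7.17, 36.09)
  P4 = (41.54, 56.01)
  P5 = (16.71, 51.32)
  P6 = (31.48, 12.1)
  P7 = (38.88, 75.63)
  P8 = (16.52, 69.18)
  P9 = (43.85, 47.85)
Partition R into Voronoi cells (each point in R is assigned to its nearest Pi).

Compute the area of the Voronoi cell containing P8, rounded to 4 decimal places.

1. box [0,47]×[0,83]: [(0, 0) (47, 0) (47, 83) (0, 83)]
2. ⊥bis P8·P0 via (17.095,63.715): [(0, 61.9163) (47, 66.8615) (47, 83) (0, 83)]  |A|=874.7216
3. ⊥bis P8·P1 via (23.115,42.85): [(0, 61.9163) (47, 66.8615) (47, 83) (0, 83)]  |A|=874.7216
4. ⊥bis P8·P2 via (26.58,51.7): [(0, 61.9163) (47, 66.8615) (47, 83) (0, 83)]  |A|=874.7216
5. ⊥bis P8·P3 via (11.845,52.635): [(0, 61.9163) (47, 66.8615) (47, 83) (0, 83)]  |A|=874.7216
6. ⊥bis P8·P4 via (29.03,62.595): [(0, 61.9163) (30.3539, 65.11) (39.7708, 83) (0, 83)]  |A|=675.7339
7. ⊥bis P8·P5 via (16.615,60.25): [(0, 61.9163) (30.3539, 65.11) (39.7708, 83) (0, 83)]  |A|=675.7339
8. ⊥bis P8·P6 via (24,40.64): [(0, 61.9163) (30.3539, 65.11) (39.7708, 83) (0, 83)]  |A|=675.7339
9. ⊥bis P8·P7 via (27.7,72.405): [(0, 61.9163) (29.8205, 65.0539) (24.6438, 83) (0, 83)]  |A|=535.492
10. ⊥bis P8·P9 via (30.185,58.515): [(0, 61.9163) (29.8205, 65.0539) (24.6438, 83) (0, 83)]  |A|=535.492
11. canonical 4-gon: [(0, 61.9163) (29.8205, 65.0539) (24.6438, 83) (0, 83)]
12. shoelace: 535.492

Area of P8's cell: 535.4920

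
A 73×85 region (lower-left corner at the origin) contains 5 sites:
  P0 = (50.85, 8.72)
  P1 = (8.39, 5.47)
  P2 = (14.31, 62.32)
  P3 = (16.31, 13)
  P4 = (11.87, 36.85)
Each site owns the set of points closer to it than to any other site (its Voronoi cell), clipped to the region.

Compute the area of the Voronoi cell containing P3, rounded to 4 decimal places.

Area of P3's cell: 631.6008

1. box [0,73]×[0,85]: [(0, 0) (73, 0) (73, 85) (0, 85)]
2. ⊥bis P3·P0 via (33.58,10.86): [(0, 0) (32.2343, 0) (42.767, 85) (0, 85)]  |A|=3187.5551
3. ⊥bis P3·P1 via (12.35,9.235): [(0, 22.2246) (21.1302, 0) (32.2343, 0) (42.767, 85) (0, 85)]  |A|=2952.7491
4. ⊥bis P3·P2 via (15.31,37.66): [(0, 37.0392) (0, 22.2246) (21.1302, 0) (32.2343, 0) (37.0099, 38.54)]  |A|=1071.7567
5. ⊥bis P3·P4 via (14.09,24.925): [(0, 22.302) (0, 22.2246) (21.1302, 0) (32.2343, 0) (35.8242, 28.9711)]  |A|=631.6008
6. canonical 5-gon: [(0, 22.302) (0, 22.2246) (21.1302, 0) (32.2343, 0) (35.8242, 28.9711)]
7. shoelace: 631.6008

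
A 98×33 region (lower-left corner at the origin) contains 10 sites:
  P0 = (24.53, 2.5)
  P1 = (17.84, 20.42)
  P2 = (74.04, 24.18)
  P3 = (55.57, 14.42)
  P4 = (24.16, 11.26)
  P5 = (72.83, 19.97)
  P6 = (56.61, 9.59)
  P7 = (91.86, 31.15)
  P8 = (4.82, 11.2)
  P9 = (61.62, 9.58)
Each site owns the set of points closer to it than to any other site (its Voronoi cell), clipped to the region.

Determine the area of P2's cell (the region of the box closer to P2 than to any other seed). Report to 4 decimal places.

1. box [0,98]×[0,33]: [(0, 0) (98, 0) (98, 33) (0, 33)]
2. ⊥bis P2·P0 via (49.285,13.34): [(55.1265, 0) (98, 0) (98, 33) (40.6761, 33)]  |A|=1653.2583
3. ⊥bis P2·P1 via (45.94,22.3): [(46.0443, 20.7406) (55.1265, 0) (98, 0) (98, 33) (45.2241, 33)]  |A|=1625.3801
4. ⊥bis P2·P3 via (64.805,19.3): [(75.0036, 0) (98, 0) (98, 33) (57.5656, 33)]  |A|=1046.6086
5. ⊥bis P2·P4 via (49.1,17.72): [(75.0036, 0) (98, 0) (98, 33) (57.5656, 33)]  |A|=1046.6086
6. ⊥bis P2·P5 via (73.435,22.075): [(61.5306, 25.4964) (98, 15.0148) (98, 33) (57.5656, 33)]  |A|=479.6562
7. ⊥bis P2·P6 via (65.325,16.885): [(61.5306, 25.4964) (98, 15.0148) (98, 33) (57.5656, 33)]  |A|=479.6562
8. ⊥bis P2·P7 via (82.95,27.665): [(61.5306, 25.4964) (86.6185, 18.2859) (80.8633, 33) (57.5656, 33)]  |A|=251.2311
9. ⊥bis P2·P8 via (39.43,17.69): [(61.5306, 25.4964) (86.6185, 18.2859) (80.8633, 33) (57.5656, 33)]  |A|=251.2311
10. ⊥bis P2·P9 via (67.83,16.88): [(61.5306, 25.4964) (86.6185, 18.2859) (80.8633, 33) (57.5656, 33)]  |A|=251.2311
11. canonical 4-gon: [(61.5306, 25.4964) (86.6185, 18.2859) (80.8633, 33) (57.5656, 33)]
12. shoelace: 251.2311

Area of P2's cell: 251.2311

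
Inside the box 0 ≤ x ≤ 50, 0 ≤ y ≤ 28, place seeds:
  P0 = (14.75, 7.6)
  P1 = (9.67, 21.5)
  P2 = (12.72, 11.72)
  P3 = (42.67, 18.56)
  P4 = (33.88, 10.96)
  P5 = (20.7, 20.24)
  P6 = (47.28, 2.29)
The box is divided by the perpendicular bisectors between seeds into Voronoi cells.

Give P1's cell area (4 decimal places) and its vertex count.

Area of P1's cell: 192.3822 (4 vertices)

1. box [0,50]×[0,28]: [(0, 0) (50, 0) (50, 28) (0, 28)]
2. ⊥bis P1·P0 via (12.21,14.55): [(0, 10.0876) (49.0122, 28) (0, 28)]  |A|=438.9618
3. ⊥bis P1·P2 via (11.195,16.61): [(0, 13.1187) (47.7177, 28) (0, 28)]  |A|=355.0502
4. ⊥bis P1·P3 via (26.17,20.03): [(0, 13.1187) (26.2846, 21.3158) (26.8801, 28) (0, 28)]  |A|=285.4092
5. ⊥bis P1·P4 via (21.775,16.23): [(0, 13.1187) (23.6286, 20.4875) (26.8751, 27.9448) (26.8801, 28) (0, 28)]  |A|=276.8505
6. ⊥bis P1·P5 via (15.185,20.87): [(0, 13.1187) (14.8278, 17.7429) (15.9995, 28) (0, 28)]  |A|=192.3822
7. ⊥bis P1·P6 via (28.475,11.895): [(0, 13.1187) (14.8278, 17.7429) (15.9995, 28) (0, 28)]  |A|=192.3822
8. canonical 4-gon: [(0, 13.1187) (14.8278, 17.7429) (15.9995, 28) (0, 28)]
9. shoelace: 192.3822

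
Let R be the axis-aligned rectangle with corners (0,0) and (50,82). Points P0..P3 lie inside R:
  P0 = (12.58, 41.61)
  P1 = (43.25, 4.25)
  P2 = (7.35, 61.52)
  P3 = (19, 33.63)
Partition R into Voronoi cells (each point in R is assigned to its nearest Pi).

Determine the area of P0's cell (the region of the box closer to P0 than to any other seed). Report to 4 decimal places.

1. box [0,50]×[0,82]: [(0, 0) (50, 0) (50, 82) (0, 82)]
2. ⊥bis P0·P1 via (27.915,22.93): [(0, 0.0137) (50, 41.0603) (50, 82) (0, 82)]  |A|=3073.1508
3. ⊥bis P0·P2 via (9.965,51.565): [(0, 48.9474) (0, 0.0137) (50, 41.0603) (50, 62.0815)]  |A|=1748.872
4. ⊥bis P0·P3 via (15.79,37.62): [(44.3509, 60.5976) (0, 48.9474) (0, 24.9168)]  |A|=532.8894
5. canonical 3-gon: [(44.3509, 60.5976) (0, 48.9474) (0, 24.9168)]
6. shoelace: 532.8894

Area of P0's cell: 532.8894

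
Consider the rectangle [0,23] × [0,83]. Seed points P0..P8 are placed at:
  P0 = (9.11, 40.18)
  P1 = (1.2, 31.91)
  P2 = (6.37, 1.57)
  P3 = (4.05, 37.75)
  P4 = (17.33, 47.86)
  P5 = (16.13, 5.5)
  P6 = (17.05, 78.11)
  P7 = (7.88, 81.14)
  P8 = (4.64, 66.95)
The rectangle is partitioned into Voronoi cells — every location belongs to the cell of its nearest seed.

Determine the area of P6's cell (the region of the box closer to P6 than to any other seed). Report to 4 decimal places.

Area of P6's cell: 191.4440

1. box [0,23]×[0,83]: [(0, 0) (23, 0) (23, 83) (0, 83)]
2. ⊥bis P6·P0 via (13.08,59.145): [(0, 61.8831) (23, 57.0684) (23, 83) (0, 83)]  |A|=541.0578
3. ⊥bis P6·P1 via (9.125,55.01): [(0, 61.8831) (23, 57.0684) (23, 83) (0, 83)]  |A|=541.0578
4. ⊥bis P6·P2 via (11.71,39.84): [(0, 61.8831) (23, 57.0684) (23, 83) (0, 83)]  |A|=541.0578
5. ⊥bis P6·P3 via (10.55,57.93): [(0, 61.8831) (23, 57.0684) (23, 83) (0, 83)]  |A|=541.0578
6. ⊥bis P6·P4 via (17.19,62.985): [(0, 62.8259) (23, 63.0388) (23, 83) (0, 83)]  |A|=461.5564
7. ⊥bis P6·P5 via (16.59,41.805): [(0, 62.8259) (23, 63.0388) (23, 83) (0, 83)]  |A|=461.5564
8. ⊥bis P6·P7 via (12.465,79.625): [(6.9354, 62.8901) (23, 63.0388) (23, 83) (13.5802, 83)]  |A|=255.0508
9. ⊥bis P6·P8 via (10.845,72.53): [(10.3153, 73.1191) (19.4101, 63.0055) (23, 63.0388) (23, 83) (13.5802, 83)]  |A|=191.444
10. canonical 5-gon: [(10.3153, 73.1191) (19.4101, 63.0055) (23, 63.0388) (23, 83) (13.5802, 83)]
11. shoelace: 191.444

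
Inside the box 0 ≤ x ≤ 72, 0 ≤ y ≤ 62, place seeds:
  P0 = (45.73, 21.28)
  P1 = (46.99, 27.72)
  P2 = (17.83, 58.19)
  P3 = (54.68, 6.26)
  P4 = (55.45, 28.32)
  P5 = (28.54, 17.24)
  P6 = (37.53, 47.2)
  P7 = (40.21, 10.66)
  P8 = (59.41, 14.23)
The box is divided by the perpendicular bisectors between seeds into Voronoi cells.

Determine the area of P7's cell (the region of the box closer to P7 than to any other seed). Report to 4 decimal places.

1. box [0,72]×[0,62]: [(0, 0) (72, 0) (72, 62) (0, 62)]
2. ⊥bis P7·P0 via (42.97,15.97): [(0, 38.3047) (0, 0) (72, 0) (72, 0.881)]  |A|=1410.6834
3. ⊥bis P7·P1 via (43.6,19.19): [(14.6064, 30.7127) (0, 36.5175) (0, 0) (72, 0) (72, 0.881)]  |A|=1397.6315
4. ⊥bis P7·P2 via (29.02,34.425): [(17.7099, 29.0995) (0, 20.7606) (0, 0) (72, 0) (72, 0.881)]  |A|=1255.3314
5. ⊥bis P7·P3 via (47.445,8.46): [(48.8062, 12.9365) (17.7099, 29.0995) (0, 20.7606) (0, 0) (44.8725, 0)]  |A|=1069.6476
6. ⊥bis P7·P4 via (47.83,19.49): [(48.8062, 12.9365) (17.7099, 29.0995) (0, 20.7606) (0, 0) (44.8725, 0)]  |A|=1069.6476
7. ⊥bis P7·P5 via (34.375,13.95): [(48.8062, 12.9365) (37.2038, 18.9671) (26.5094, 0) (44.8725, 0)]  |A|=261.0552
8. ⊥bis P7·P6 via (38.87,28.93): [(48.8062, 12.9365) (37.2038, 18.9671) (26.5094, 0) (44.8725, 0)]  |A|=261.0552
9. ⊥bis P7·P8 via (49.81,12.445): [(48.8062, 12.9365) (37.2038, 18.9671) (26.5094, 0) (44.8725, 0)]  |A|=261.0552
10. canonical 4-gon: [(48.8062, 12.9365) (37.2038, 18.9671) (26.5094, 0) (44.8725, 0)]
11. shoelace: 261.0552

Area of P7's cell: 261.0552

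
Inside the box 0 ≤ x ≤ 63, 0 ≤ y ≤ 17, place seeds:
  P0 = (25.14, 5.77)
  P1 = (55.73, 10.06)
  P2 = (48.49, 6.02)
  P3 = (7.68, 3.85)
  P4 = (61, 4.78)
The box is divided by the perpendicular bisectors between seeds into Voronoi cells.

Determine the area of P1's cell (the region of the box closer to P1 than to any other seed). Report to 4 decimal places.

Area of P1's cell: 127.0886

1. box [0,63]×[0,17]: [(0, 0) (63, 0) (63, 17) (0, 17)]
2. ⊥bis P1·P0 via (40.435,7.915): [(41.545, 0) (63, 0) (63, 17) (39.1609, 17)]  |A|=384.9997
3. ⊥bis P1·P2 via (52.11,8.04): [(56.5964, 0) (63, 0) (63, 17) (47.1102, 17)]  |A|=189.4936
4. ⊥bis P1·P3 via (31.705,6.955): [(56.5964, 0) (63, 0) (63, 17) (47.1102, 17)]  |A|=189.4936
5. ⊥bis P1·P4 via (58.365,7.42): [(54.5697, 3.6319) (63, 12.0462) (63, 17) (47.1102, 17)]  |A|=127.0886
6. canonical 4-gon: [(54.5697, 3.6319) (63, 12.0462) (63, 17) (47.1102, 17)]
7. shoelace: 127.0886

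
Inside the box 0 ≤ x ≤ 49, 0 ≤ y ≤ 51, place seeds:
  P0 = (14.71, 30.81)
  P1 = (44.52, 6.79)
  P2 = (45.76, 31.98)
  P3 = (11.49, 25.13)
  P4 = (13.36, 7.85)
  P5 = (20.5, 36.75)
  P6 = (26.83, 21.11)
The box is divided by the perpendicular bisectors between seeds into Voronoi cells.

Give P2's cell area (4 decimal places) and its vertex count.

1. box [0,49]×[0,51]: [(0, 0) (49, 0) (49, 51) (0, 51)]
2. ⊥bis P2·P0 via (30.235,31.395): [(31.418, 0) (49, 0) (49, 51) (29.4963, 51)]  |A|=945.6863
3. ⊥bis P2·P1 via (45.14,19.385): [(30.6607, 20.0978) (49, 19.195) (49, 51) (29.4963, 51)]  |A|=592.9956
4. ⊥bis P2·P3 via (28.625,28.555): [(30.6607, 20.0978) (49, 19.195) (49, 51) (29.4963, 51)]  |A|=592.9956
5. ⊥bis P2·P4 via (29.56,19.915): [(30.6607, 20.0978) (49, 19.195) (49, 51) (29.4963, 51)]  |A|=592.9956
6. ⊥bis P2·P5 via (33.13,34.365): [(30.6233, 21.0905) (30.6607, 20.0978) (49, 19.195) (49, 51) (36.2713, 51)]  |A|=491.6766
7. ⊥bis P2·P6 via (36.295,26.545): [(32.802, 32.628) (40.2687, 19.6248) (49, 19.195) (49, 51) (36.2713, 51)]  |A|=429.6774
8. canonical 5-gon: [(32.802, 32.628) (40.2687, 19.6248) (49, 19.195) (49, 51) (36.2713, 51)]
9. shoelace: 429.6774

Area of P2's cell: 429.6774 (5 vertices)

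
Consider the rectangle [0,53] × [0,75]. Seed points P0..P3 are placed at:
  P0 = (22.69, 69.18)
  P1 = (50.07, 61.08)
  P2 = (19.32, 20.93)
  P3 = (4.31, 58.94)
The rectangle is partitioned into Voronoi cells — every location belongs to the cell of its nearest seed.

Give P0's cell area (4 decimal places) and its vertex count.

Area of P0's cell: 575.3657 (4 vertices)

1. box [0,53]×[0,75]: [(0, 0) (53, 0) (53, 75) (0, 75)]
2. ⊥bis P0·P1 via (36.38,65.13): [(0, 0) (17.1122, 0) (39.2999, 75) (0, 75)]  |A|=2115.4531
3. ⊥bis P0·P2 via (21.005,45.055): [(0, 46.5221) (30.2501, 44.4093) (39.2999, 75) (0, 75)]  |A|=1031.8354
4. ⊥bis P0·P3 via (13.5,64.06): [(24.213, 44.8309) (30.2501, 44.4093) (39.2999, 75) (7.405, 75)]  |A|=575.3657
5. canonical 4-gon: [(24.213, 44.8309) (30.2501, 44.4093) (39.2999, 75) (7.405, 75)]
6. shoelace: 575.3657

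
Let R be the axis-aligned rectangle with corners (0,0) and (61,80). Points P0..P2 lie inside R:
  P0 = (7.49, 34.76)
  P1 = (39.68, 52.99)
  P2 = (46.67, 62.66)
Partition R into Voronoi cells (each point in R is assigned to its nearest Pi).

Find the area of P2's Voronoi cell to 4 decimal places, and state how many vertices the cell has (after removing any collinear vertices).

1. box [0,61]×[0,80]: [(0, 0) (61, 0) (61, 80) (0, 80)]
2. ⊥bis P2·P0 via (27.08,48.71): [(61, 1.0761) (61, 80) (4.7985, 80)]  |A|=2217.8224
3. ⊥bis P2·P1 via (43.175,57.825): [(61, 44.9401) (61, 80) (12.498, 80)]  |A|=850.2371
4. canonical 3-gon: [(61, 44.9401) (61, 80) (12.498, 80)]
5. shoelace: 850.2371

Area of P2's cell: 850.2371 (3 vertices)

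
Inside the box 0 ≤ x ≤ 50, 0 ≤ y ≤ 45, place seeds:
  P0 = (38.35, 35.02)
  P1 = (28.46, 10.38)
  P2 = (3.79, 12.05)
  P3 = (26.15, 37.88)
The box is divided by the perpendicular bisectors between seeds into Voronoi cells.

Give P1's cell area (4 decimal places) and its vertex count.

1. box [0,50]×[0,45]: [(0, 0) (50, 0) (50, 45) (0, 45)]
2. ⊥bis P1·P0 via (33.405,22.7): [(0, 36.1081) (0, 0) (50, 0) (50, 16.0391)]  |A|=1303.6799
3. ⊥bis P1·P2 via (16.125,11.215): [(17.339, 29.1486) (15.3658, 0) (50, 0) (50, 16.0391)]  |A|=766.6952
4. ⊥bis P1·P3 via (27.305,24.13): [(29.4032, 24.3062) (16.9403, 23.2594) (15.3658, 0) (50, 0) (50, 16.0391)]  |A|=730.2057
5. canonical 5-gon: [(29.4032, 24.3062) (16.9403, 23.2594) (15.3658, 0) (50, 0) (50, 16.0391)]
6. shoelace: 730.2057

Area of P1's cell: 730.2057 (5 vertices)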